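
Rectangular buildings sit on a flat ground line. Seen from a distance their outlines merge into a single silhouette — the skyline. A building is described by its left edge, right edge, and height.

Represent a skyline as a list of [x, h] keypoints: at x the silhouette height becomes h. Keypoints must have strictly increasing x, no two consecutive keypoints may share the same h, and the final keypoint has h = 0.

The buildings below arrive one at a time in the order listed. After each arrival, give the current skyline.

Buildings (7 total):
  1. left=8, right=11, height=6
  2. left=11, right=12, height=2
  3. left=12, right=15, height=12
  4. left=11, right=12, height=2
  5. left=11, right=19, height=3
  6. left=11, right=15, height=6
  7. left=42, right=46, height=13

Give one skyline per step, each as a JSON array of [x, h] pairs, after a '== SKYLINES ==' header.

== SKYLINES ==
[[8,6],[11,0]]
[[8,6],[11,2],[12,0]]
[[8,6],[11,2],[12,12],[15,0]]
[[8,6],[11,2],[12,12],[15,0]]
[[8,6],[11,3],[12,12],[15,3],[19,0]]
[[8,6],[12,12],[15,3],[19,0]]
[[8,6],[12,12],[15,3],[19,0],[42,13],[46,0]]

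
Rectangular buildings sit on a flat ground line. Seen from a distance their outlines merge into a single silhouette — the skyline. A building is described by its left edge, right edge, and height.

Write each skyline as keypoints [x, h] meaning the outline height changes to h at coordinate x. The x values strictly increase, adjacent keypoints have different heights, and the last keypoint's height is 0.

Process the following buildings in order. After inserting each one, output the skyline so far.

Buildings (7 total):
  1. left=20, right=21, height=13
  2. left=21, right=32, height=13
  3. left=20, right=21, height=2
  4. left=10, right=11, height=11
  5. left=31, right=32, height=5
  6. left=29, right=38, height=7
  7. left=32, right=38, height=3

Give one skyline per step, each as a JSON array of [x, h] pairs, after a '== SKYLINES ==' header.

== SKYLINES ==
[[20,13],[21,0]]
[[20,13],[32,0]]
[[20,13],[32,0]]
[[10,11],[11,0],[20,13],[32,0]]
[[10,11],[11,0],[20,13],[32,0]]
[[10,11],[11,0],[20,13],[32,7],[38,0]]
[[10,11],[11,0],[20,13],[32,7],[38,0]]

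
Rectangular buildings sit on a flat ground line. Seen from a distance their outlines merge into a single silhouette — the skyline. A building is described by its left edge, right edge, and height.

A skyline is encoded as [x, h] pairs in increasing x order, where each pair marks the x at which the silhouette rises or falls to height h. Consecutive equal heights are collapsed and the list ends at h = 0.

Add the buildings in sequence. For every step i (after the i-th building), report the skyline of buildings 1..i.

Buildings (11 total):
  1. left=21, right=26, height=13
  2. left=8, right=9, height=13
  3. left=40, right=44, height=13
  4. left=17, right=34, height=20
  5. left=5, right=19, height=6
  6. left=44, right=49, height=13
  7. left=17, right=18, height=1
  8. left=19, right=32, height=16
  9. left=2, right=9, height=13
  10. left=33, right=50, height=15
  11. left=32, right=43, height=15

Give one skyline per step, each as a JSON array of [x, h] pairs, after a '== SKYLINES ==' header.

== SKYLINES ==
[[21,13],[26,0]]
[[8,13],[9,0],[21,13],[26,0]]
[[8,13],[9,0],[21,13],[26,0],[40,13],[44,0]]
[[8,13],[9,0],[17,20],[34,0],[40,13],[44,0]]
[[5,6],[8,13],[9,6],[17,20],[34,0],[40,13],[44,0]]
[[5,6],[8,13],[9,6],[17,20],[34,0],[40,13],[49,0]]
[[5,6],[8,13],[9,6],[17,20],[34,0],[40,13],[49,0]]
[[5,6],[8,13],[9,6],[17,20],[34,0],[40,13],[49,0]]
[[2,13],[9,6],[17,20],[34,0],[40,13],[49,0]]
[[2,13],[9,6],[17,20],[34,15],[50,0]]
[[2,13],[9,6],[17,20],[34,15],[50,0]]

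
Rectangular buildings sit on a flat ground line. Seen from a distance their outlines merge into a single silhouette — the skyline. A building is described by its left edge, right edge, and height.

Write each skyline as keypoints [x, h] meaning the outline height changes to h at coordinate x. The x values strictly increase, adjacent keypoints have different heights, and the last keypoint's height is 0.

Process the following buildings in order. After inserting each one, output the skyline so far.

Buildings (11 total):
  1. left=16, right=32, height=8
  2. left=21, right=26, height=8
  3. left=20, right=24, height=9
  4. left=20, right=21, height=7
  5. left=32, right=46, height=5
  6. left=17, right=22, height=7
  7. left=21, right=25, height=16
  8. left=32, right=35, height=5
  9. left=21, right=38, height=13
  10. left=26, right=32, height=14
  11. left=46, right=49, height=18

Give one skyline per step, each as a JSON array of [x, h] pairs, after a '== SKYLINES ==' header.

== SKYLINES ==
[[16,8],[32,0]]
[[16,8],[32,0]]
[[16,8],[20,9],[24,8],[32,0]]
[[16,8],[20,9],[24,8],[32,0]]
[[16,8],[20,9],[24,8],[32,5],[46,0]]
[[16,8],[20,9],[24,8],[32,5],[46,0]]
[[16,8],[20,9],[21,16],[25,8],[32,5],[46,0]]
[[16,8],[20,9],[21,16],[25,8],[32,5],[46,0]]
[[16,8],[20,9],[21,16],[25,13],[38,5],[46,0]]
[[16,8],[20,9],[21,16],[25,13],[26,14],[32,13],[38,5],[46,0]]
[[16,8],[20,9],[21,16],[25,13],[26,14],[32,13],[38,5],[46,18],[49,0]]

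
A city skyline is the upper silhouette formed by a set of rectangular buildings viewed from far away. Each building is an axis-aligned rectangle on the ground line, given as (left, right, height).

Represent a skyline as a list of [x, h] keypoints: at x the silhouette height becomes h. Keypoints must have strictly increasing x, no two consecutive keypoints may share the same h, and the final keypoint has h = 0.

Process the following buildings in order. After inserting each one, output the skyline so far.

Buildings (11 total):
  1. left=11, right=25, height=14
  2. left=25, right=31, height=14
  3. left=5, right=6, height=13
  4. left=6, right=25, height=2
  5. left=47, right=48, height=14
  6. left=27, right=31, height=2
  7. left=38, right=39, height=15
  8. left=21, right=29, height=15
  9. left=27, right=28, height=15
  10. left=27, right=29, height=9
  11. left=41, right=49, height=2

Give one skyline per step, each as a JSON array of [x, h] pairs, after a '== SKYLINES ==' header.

== SKYLINES ==
[[11,14],[25,0]]
[[11,14],[31,0]]
[[5,13],[6,0],[11,14],[31,0]]
[[5,13],[6,2],[11,14],[31,0]]
[[5,13],[6,2],[11,14],[31,0],[47,14],[48,0]]
[[5,13],[6,2],[11,14],[31,0],[47,14],[48,0]]
[[5,13],[6,2],[11,14],[31,0],[38,15],[39,0],[47,14],[48,0]]
[[5,13],[6,2],[11,14],[21,15],[29,14],[31,0],[38,15],[39,0],[47,14],[48,0]]
[[5,13],[6,2],[11,14],[21,15],[29,14],[31,0],[38,15],[39,0],[47,14],[48,0]]
[[5,13],[6,2],[11,14],[21,15],[29,14],[31,0],[38,15],[39,0],[47,14],[48,0]]
[[5,13],[6,2],[11,14],[21,15],[29,14],[31,0],[38,15],[39,0],[41,2],[47,14],[48,2],[49,0]]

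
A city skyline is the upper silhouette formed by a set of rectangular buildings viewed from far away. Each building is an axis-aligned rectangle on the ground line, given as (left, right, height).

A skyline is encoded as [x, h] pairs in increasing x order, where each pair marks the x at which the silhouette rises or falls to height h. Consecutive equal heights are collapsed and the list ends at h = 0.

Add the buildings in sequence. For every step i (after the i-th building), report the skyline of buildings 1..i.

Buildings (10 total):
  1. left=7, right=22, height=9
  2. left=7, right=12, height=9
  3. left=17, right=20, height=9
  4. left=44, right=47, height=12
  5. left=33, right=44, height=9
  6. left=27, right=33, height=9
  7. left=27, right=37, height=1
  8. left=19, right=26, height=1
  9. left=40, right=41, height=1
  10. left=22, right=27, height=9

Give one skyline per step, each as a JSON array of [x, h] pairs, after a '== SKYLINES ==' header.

== SKYLINES ==
[[7,9],[22,0]]
[[7,9],[22,0]]
[[7,9],[22,0]]
[[7,9],[22,0],[44,12],[47,0]]
[[7,9],[22,0],[33,9],[44,12],[47,0]]
[[7,9],[22,0],[27,9],[44,12],[47,0]]
[[7,9],[22,0],[27,9],[44,12],[47,0]]
[[7,9],[22,1],[26,0],[27,9],[44,12],[47,0]]
[[7,9],[22,1],[26,0],[27,9],[44,12],[47,0]]
[[7,9],[44,12],[47,0]]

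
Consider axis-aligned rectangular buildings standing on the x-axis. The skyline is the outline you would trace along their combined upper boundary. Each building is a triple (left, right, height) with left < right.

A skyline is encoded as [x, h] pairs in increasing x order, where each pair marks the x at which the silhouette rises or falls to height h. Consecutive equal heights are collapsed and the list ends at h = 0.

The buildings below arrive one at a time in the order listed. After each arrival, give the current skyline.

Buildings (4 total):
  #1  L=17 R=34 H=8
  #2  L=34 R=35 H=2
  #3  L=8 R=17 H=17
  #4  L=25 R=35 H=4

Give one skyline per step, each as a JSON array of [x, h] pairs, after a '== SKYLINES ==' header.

== SKYLINES ==
[[17,8],[34,0]]
[[17,8],[34,2],[35,0]]
[[8,17],[17,8],[34,2],[35,0]]
[[8,17],[17,8],[34,4],[35,0]]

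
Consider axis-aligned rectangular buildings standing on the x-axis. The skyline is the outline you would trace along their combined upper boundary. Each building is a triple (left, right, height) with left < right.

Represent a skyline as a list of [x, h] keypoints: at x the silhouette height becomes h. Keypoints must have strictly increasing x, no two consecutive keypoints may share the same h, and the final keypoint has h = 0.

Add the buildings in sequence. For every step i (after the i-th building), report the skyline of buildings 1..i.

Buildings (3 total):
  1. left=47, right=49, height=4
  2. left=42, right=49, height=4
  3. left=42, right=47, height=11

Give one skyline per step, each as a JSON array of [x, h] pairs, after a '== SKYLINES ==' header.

== SKYLINES ==
[[47,4],[49,0]]
[[42,4],[49,0]]
[[42,11],[47,4],[49,0]]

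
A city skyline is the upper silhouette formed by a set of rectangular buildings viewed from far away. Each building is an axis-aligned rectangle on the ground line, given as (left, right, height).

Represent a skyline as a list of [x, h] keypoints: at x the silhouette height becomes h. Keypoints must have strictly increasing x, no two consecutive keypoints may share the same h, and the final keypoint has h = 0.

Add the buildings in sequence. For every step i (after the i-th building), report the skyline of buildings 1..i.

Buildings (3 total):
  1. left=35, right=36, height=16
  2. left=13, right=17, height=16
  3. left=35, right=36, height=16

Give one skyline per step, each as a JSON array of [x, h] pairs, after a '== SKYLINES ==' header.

== SKYLINES ==
[[35,16],[36,0]]
[[13,16],[17,0],[35,16],[36,0]]
[[13,16],[17,0],[35,16],[36,0]]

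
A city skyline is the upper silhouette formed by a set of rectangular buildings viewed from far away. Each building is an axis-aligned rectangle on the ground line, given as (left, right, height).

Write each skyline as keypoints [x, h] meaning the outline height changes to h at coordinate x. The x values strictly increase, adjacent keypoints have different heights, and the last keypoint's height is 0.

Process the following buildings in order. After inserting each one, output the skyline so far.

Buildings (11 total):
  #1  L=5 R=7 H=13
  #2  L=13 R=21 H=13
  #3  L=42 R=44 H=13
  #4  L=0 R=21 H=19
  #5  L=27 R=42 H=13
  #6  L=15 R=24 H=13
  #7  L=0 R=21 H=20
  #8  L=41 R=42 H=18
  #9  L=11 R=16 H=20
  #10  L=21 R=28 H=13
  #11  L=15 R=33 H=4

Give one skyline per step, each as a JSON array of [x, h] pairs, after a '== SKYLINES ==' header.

== SKYLINES ==
[[5,13],[7,0]]
[[5,13],[7,0],[13,13],[21,0]]
[[5,13],[7,0],[13,13],[21,0],[42,13],[44,0]]
[[0,19],[21,0],[42,13],[44,0]]
[[0,19],[21,0],[27,13],[44,0]]
[[0,19],[21,13],[24,0],[27,13],[44,0]]
[[0,20],[21,13],[24,0],[27,13],[44,0]]
[[0,20],[21,13],[24,0],[27,13],[41,18],[42,13],[44,0]]
[[0,20],[21,13],[24,0],[27,13],[41,18],[42,13],[44,0]]
[[0,20],[21,13],[41,18],[42,13],[44,0]]
[[0,20],[21,13],[41,18],[42,13],[44,0]]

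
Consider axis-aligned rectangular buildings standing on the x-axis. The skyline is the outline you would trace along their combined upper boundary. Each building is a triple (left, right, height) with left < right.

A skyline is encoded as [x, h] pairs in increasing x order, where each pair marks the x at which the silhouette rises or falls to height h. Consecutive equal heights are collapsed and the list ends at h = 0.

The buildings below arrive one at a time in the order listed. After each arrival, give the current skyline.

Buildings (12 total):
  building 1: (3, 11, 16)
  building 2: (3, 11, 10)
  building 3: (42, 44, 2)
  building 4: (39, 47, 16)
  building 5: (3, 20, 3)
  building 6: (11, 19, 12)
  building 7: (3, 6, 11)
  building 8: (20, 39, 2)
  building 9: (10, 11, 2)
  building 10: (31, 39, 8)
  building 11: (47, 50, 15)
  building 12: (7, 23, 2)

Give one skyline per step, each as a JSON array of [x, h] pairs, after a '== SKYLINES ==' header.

== SKYLINES ==
[[3,16],[11,0]]
[[3,16],[11,0]]
[[3,16],[11,0],[42,2],[44,0]]
[[3,16],[11,0],[39,16],[47,0]]
[[3,16],[11,3],[20,0],[39,16],[47,0]]
[[3,16],[11,12],[19,3],[20,0],[39,16],[47,0]]
[[3,16],[11,12],[19,3],[20,0],[39,16],[47,0]]
[[3,16],[11,12],[19,3],[20,2],[39,16],[47,0]]
[[3,16],[11,12],[19,3],[20,2],[39,16],[47,0]]
[[3,16],[11,12],[19,3],[20,2],[31,8],[39,16],[47,0]]
[[3,16],[11,12],[19,3],[20,2],[31,8],[39,16],[47,15],[50,0]]
[[3,16],[11,12],[19,3],[20,2],[31,8],[39,16],[47,15],[50,0]]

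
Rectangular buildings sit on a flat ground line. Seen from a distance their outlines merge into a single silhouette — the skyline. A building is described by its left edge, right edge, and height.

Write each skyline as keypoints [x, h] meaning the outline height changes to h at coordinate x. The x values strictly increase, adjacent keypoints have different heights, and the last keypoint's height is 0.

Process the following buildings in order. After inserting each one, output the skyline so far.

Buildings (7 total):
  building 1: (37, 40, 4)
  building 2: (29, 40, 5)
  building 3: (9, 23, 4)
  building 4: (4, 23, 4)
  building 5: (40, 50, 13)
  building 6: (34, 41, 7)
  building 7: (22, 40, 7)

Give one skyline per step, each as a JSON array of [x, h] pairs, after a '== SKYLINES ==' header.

== SKYLINES ==
[[37,4],[40,0]]
[[29,5],[40,0]]
[[9,4],[23,0],[29,5],[40,0]]
[[4,4],[23,0],[29,5],[40,0]]
[[4,4],[23,0],[29,5],[40,13],[50,0]]
[[4,4],[23,0],[29,5],[34,7],[40,13],[50,0]]
[[4,4],[22,7],[40,13],[50,0]]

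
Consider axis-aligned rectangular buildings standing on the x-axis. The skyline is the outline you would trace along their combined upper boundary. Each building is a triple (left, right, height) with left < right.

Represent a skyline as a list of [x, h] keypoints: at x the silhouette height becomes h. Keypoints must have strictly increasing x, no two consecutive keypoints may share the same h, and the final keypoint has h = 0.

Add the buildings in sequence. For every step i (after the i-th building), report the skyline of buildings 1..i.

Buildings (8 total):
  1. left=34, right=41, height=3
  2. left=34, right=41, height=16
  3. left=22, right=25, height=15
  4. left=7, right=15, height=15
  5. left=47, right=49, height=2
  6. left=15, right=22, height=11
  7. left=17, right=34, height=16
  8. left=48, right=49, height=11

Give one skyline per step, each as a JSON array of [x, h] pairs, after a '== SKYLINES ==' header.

== SKYLINES ==
[[34,3],[41,0]]
[[34,16],[41,0]]
[[22,15],[25,0],[34,16],[41,0]]
[[7,15],[15,0],[22,15],[25,0],[34,16],[41,0]]
[[7,15],[15,0],[22,15],[25,0],[34,16],[41,0],[47,2],[49,0]]
[[7,15],[15,11],[22,15],[25,0],[34,16],[41,0],[47,2],[49,0]]
[[7,15],[15,11],[17,16],[41,0],[47,2],[49,0]]
[[7,15],[15,11],[17,16],[41,0],[47,2],[48,11],[49,0]]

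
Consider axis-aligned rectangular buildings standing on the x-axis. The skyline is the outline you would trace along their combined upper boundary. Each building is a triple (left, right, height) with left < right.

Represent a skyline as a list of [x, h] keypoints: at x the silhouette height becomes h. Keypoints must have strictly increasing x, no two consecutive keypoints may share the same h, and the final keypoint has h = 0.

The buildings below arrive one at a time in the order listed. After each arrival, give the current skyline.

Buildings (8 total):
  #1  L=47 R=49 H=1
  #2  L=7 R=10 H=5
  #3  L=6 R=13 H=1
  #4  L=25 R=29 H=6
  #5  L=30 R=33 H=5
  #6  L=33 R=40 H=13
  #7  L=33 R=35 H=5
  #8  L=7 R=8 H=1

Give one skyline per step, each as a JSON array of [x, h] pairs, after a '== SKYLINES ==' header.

== SKYLINES ==
[[47,1],[49,0]]
[[7,5],[10,0],[47,1],[49,0]]
[[6,1],[7,5],[10,1],[13,0],[47,1],[49,0]]
[[6,1],[7,5],[10,1],[13,0],[25,6],[29,0],[47,1],[49,0]]
[[6,1],[7,5],[10,1],[13,0],[25,6],[29,0],[30,5],[33,0],[47,1],[49,0]]
[[6,1],[7,5],[10,1],[13,0],[25,6],[29,0],[30,5],[33,13],[40,0],[47,1],[49,0]]
[[6,1],[7,5],[10,1],[13,0],[25,6],[29,0],[30,5],[33,13],[40,0],[47,1],[49,0]]
[[6,1],[7,5],[10,1],[13,0],[25,6],[29,0],[30,5],[33,13],[40,0],[47,1],[49,0]]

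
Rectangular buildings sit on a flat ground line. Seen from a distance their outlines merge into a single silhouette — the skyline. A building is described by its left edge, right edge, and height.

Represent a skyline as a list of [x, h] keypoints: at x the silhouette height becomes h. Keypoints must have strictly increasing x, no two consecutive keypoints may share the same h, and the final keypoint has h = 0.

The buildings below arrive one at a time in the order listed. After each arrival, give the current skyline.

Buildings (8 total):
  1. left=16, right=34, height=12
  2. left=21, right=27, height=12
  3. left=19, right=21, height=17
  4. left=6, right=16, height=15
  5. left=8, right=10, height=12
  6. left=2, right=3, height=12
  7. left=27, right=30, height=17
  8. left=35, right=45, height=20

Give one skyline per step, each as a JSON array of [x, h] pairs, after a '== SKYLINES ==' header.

== SKYLINES ==
[[16,12],[34,0]]
[[16,12],[34,0]]
[[16,12],[19,17],[21,12],[34,0]]
[[6,15],[16,12],[19,17],[21,12],[34,0]]
[[6,15],[16,12],[19,17],[21,12],[34,0]]
[[2,12],[3,0],[6,15],[16,12],[19,17],[21,12],[34,0]]
[[2,12],[3,0],[6,15],[16,12],[19,17],[21,12],[27,17],[30,12],[34,0]]
[[2,12],[3,0],[6,15],[16,12],[19,17],[21,12],[27,17],[30,12],[34,0],[35,20],[45,0]]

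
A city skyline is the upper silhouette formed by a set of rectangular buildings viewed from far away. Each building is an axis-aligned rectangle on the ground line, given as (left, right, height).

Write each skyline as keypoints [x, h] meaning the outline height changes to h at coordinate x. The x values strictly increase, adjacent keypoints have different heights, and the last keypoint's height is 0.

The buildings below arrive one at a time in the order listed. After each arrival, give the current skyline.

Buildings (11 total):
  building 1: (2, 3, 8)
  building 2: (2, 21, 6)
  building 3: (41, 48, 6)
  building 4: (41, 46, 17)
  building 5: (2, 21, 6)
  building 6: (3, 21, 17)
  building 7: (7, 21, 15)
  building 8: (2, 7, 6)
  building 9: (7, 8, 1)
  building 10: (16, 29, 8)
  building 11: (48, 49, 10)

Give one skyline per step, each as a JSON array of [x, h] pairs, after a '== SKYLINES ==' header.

== SKYLINES ==
[[2,8],[3,0]]
[[2,8],[3,6],[21,0]]
[[2,8],[3,6],[21,0],[41,6],[48,0]]
[[2,8],[3,6],[21,0],[41,17],[46,6],[48,0]]
[[2,8],[3,6],[21,0],[41,17],[46,6],[48,0]]
[[2,8],[3,17],[21,0],[41,17],[46,6],[48,0]]
[[2,8],[3,17],[21,0],[41,17],[46,6],[48,0]]
[[2,8],[3,17],[21,0],[41,17],[46,6],[48,0]]
[[2,8],[3,17],[21,0],[41,17],[46,6],[48,0]]
[[2,8],[3,17],[21,8],[29,0],[41,17],[46,6],[48,0]]
[[2,8],[3,17],[21,8],[29,0],[41,17],[46,6],[48,10],[49,0]]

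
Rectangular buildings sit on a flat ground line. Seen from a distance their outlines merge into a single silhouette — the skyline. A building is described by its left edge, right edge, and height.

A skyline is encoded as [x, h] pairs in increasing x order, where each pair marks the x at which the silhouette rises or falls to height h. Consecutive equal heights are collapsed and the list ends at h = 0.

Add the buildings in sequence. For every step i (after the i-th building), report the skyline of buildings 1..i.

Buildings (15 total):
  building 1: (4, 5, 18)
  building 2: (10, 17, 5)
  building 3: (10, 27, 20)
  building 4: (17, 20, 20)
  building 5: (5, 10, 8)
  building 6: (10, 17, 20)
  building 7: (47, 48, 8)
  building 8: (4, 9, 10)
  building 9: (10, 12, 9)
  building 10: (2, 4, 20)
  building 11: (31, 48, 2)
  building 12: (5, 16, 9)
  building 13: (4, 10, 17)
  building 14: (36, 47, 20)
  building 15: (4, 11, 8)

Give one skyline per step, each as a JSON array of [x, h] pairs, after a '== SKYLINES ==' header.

== SKYLINES ==
[[4,18],[5,0]]
[[4,18],[5,0],[10,5],[17,0]]
[[4,18],[5,0],[10,20],[27,0]]
[[4,18],[5,0],[10,20],[27,0]]
[[4,18],[5,8],[10,20],[27,0]]
[[4,18],[5,8],[10,20],[27,0]]
[[4,18],[5,8],[10,20],[27,0],[47,8],[48,0]]
[[4,18],[5,10],[9,8],[10,20],[27,0],[47,8],[48,0]]
[[4,18],[5,10],[9,8],[10,20],[27,0],[47,8],[48,0]]
[[2,20],[4,18],[5,10],[9,8],[10,20],[27,0],[47,8],[48,0]]
[[2,20],[4,18],[5,10],[9,8],[10,20],[27,0],[31,2],[47,8],[48,0]]
[[2,20],[4,18],[5,10],[9,9],[10,20],[27,0],[31,2],[47,8],[48,0]]
[[2,20],[4,18],[5,17],[10,20],[27,0],[31,2],[47,8],[48,0]]
[[2,20],[4,18],[5,17],[10,20],[27,0],[31,2],[36,20],[47,8],[48,0]]
[[2,20],[4,18],[5,17],[10,20],[27,0],[31,2],[36,20],[47,8],[48,0]]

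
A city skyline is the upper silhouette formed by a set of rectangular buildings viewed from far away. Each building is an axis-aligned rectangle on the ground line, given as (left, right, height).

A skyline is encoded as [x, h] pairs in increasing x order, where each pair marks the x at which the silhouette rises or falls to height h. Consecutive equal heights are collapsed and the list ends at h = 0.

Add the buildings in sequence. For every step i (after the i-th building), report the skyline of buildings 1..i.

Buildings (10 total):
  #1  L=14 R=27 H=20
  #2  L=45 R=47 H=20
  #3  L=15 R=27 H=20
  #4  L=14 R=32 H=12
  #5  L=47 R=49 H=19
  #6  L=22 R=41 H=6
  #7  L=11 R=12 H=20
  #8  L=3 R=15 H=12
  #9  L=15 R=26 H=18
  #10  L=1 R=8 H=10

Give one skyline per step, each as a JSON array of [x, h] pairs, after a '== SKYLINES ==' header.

== SKYLINES ==
[[14,20],[27,0]]
[[14,20],[27,0],[45,20],[47,0]]
[[14,20],[27,0],[45,20],[47,0]]
[[14,20],[27,12],[32,0],[45,20],[47,0]]
[[14,20],[27,12],[32,0],[45,20],[47,19],[49,0]]
[[14,20],[27,12],[32,6],[41,0],[45,20],[47,19],[49,0]]
[[11,20],[12,0],[14,20],[27,12],[32,6],[41,0],[45,20],[47,19],[49,0]]
[[3,12],[11,20],[12,12],[14,20],[27,12],[32,6],[41,0],[45,20],[47,19],[49,0]]
[[3,12],[11,20],[12,12],[14,20],[27,12],[32,6],[41,0],[45,20],[47,19],[49,0]]
[[1,10],[3,12],[11,20],[12,12],[14,20],[27,12],[32,6],[41,0],[45,20],[47,19],[49,0]]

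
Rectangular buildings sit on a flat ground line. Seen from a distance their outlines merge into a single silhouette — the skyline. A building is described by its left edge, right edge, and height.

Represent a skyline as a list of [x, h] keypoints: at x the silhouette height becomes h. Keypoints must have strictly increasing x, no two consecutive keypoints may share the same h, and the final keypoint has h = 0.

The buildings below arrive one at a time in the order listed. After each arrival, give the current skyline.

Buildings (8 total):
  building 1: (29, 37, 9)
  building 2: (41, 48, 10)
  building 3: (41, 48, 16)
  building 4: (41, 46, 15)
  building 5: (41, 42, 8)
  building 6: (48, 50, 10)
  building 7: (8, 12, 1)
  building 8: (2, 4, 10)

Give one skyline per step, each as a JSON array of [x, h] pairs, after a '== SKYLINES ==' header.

== SKYLINES ==
[[29,9],[37,0]]
[[29,9],[37,0],[41,10],[48,0]]
[[29,9],[37,0],[41,16],[48,0]]
[[29,9],[37,0],[41,16],[48,0]]
[[29,9],[37,0],[41,16],[48,0]]
[[29,9],[37,0],[41,16],[48,10],[50,0]]
[[8,1],[12,0],[29,9],[37,0],[41,16],[48,10],[50,0]]
[[2,10],[4,0],[8,1],[12,0],[29,9],[37,0],[41,16],[48,10],[50,0]]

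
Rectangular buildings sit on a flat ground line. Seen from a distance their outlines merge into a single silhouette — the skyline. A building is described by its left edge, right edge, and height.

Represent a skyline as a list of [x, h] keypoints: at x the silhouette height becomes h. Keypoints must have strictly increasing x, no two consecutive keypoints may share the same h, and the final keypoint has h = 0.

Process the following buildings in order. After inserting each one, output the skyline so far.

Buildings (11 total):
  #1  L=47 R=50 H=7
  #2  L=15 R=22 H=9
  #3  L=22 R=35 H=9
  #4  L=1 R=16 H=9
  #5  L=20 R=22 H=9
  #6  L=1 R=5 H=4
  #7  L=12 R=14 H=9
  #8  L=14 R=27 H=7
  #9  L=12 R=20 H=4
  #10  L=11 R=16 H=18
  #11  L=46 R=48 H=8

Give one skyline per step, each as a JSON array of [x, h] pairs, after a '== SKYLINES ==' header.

== SKYLINES ==
[[47,7],[50,0]]
[[15,9],[22,0],[47,7],[50,0]]
[[15,9],[35,0],[47,7],[50,0]]
[[1,9],[35,0],[47,7],[50,0]]
[[1,9],[35,0],[47,7],[50,0]]
[[1,9],[35,0],[47,7],[50,0]]
[[1,9],[35,0],[47,7],[50,0]]
[[1,9],[35,0],[47,7],[50,0]]
[[1,9],[35,0],[47,7],[50,0]]
[[1,9],[11,18],[16,9],[35,0],[47,7],[50,0]]
[[1,9],[11,18],[16,9],[35,0],[46,8],[48,7],[50,0]]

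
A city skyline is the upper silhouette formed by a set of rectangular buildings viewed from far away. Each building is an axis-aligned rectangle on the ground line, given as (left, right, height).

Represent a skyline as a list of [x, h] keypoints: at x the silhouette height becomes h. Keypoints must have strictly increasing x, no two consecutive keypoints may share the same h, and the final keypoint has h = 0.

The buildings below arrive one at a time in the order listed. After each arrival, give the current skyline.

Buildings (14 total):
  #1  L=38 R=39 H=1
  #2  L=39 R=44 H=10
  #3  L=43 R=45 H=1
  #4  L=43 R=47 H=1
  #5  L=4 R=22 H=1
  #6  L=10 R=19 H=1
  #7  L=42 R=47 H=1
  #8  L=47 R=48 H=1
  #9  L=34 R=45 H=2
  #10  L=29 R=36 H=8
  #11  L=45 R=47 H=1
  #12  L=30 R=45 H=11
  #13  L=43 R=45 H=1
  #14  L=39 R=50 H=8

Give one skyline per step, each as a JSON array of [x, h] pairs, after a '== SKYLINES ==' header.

== SKYLINES ==
[[38,1],[39,0]]
[[38,1],[39,10],[44,0]]
[[38,1],[39,10],[44,1],[45,0]]
[[38,1],[39,10],[44,1],[47,0]]
[[4,1],[22,0],[38,1],[39,10],[44,1],[47,0]]
[[4,1],[22,0],[38,1],[39,10],[44,1],[47,0]]
[[4,1],[22,0],[38,1],[39,10],[44,1],[47,0]]
[[4,1],[22,0],[38,1],[39,10],[44,1],[48,0]]
[[4,1],[22,0],[34,2],[39,10],[44,2],[45,1],[48,0]]
[[4,1],[22,0],[29,8],[36,2],[39,10],[44,2],[45,1],[48,0]]
[[4,1],[22,0],[29,8],[36,2],[39,10],[44,2],[45,1],[48,0]]
[[4,1],[22,0],[29,8],[30,11],[45,1],[48,0]]
[[4,1],[22,0],[29,8],[30,11],[45,1],[48,0]]
[[4,1],[22,0],[29,8],[30,11],[45,8],[50,0]]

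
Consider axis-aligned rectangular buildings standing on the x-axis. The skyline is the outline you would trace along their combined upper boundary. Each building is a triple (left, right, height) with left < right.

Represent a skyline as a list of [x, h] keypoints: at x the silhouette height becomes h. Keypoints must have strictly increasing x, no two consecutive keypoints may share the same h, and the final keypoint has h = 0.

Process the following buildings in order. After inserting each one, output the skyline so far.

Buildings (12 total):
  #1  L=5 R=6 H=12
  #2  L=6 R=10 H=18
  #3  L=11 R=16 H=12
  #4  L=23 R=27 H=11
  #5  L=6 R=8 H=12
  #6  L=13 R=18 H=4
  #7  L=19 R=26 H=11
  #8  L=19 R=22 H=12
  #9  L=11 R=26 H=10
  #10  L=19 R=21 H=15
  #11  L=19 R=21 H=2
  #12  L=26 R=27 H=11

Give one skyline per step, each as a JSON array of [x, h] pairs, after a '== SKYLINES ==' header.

== SKYLINES ==
[[5,12],[6,0]]
[[5,12],[6,18],[10,0]]
[[5,12],[6,18],[10,0],[11,12],[16,0]]
[[5,12],[6,18],[10,0],[11,12],[16,0],[23,11],[27,0]]
[[5,12],[6,18],[10,0],[11,12],[16,0],[23,11],[27,0]]
[[5,12],[6,18],[10,0],[11,12],[16,4],[18,0],[23,11],[27,0]]
[[5,12],[6,18],[10,0],[11,12],[16,4],[18,0],[19,11],[27,0]]
[[5,12],[6,18],[10,0],[11,12],[16,4],[18,0],[19,12],[22,11],[27,0]]
[[5,12],[6,18],[10,0],[11,12],[16,10],[19,12],[22,11],[27,0]]
[[5,12],[6,18],[10,0],[11,12],[16,10],[19,15],[21,12],[22,11],[27,0]]
[[5,12],[6,18],[10,0],[11,12],[16,10],[19,15],[21,12],[22,11],[27,0]]
[[5,12],[6,18],[10,0],[11,12],[16,10],[19,15],[21,12],[22,11],[27,0]]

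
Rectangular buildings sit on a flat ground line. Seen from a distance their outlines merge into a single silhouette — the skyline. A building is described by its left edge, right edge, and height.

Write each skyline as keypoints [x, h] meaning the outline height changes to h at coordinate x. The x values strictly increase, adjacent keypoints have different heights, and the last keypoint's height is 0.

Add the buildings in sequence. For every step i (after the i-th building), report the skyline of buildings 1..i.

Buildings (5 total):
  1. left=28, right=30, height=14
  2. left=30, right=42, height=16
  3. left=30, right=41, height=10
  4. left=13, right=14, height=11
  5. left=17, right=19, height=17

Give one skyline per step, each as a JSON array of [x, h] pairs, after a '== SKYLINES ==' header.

== SKYLINES ==
[[28,14],[30,0]]
[[28,14],[30,16],[42,0]]
[[28,14],[30,16],[42,0]]
[[13,11],[14,0],[28,14],[30,16],[42,0]]
[[13,11],[14,0],[17,17],[19,0],[28,14],[30,16],[42,0]]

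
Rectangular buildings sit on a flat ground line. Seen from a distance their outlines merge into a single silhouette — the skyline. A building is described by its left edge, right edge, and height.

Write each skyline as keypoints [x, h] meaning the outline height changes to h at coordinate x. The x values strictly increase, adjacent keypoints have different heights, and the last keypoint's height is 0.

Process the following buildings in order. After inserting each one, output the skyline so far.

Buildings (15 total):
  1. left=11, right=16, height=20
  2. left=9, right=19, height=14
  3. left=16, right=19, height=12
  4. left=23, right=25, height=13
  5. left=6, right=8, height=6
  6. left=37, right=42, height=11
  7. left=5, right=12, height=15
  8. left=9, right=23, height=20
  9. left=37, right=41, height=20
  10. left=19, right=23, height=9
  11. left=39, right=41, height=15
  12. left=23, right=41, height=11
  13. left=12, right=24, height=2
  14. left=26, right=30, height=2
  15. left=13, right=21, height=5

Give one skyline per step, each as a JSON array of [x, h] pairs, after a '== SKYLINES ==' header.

== SKYLINES ==
[[11,20],[16,0]]
[[9,14],[11,20],[16,14],[19,0]]
[[9,14],[11,20],[16,14],[19,0]]
[[9,14],[11,20],[16,14],[19,0],[23,13],[25,0]]
[[6,6],[8,0],[9,14],[11,20],[16,14],[19,0],[23,13],[25,0]]
[[6,6],[8,0],[9,14],[11,20],[16,14],[19,0],[23,13],[25,0],[37,11],[42,0]]
[[5,15],[11,20],[16,14],[19,0],[23,13],[25,0],[37,11],[42,0]]
[[5,15],[9,20],[23,13],[25,0],[37,11],[42,0]]
[[5,15],[9,20],[23,13],[25,0],[37,20],[41,11],[42,0]]
[[5,15],[9,20],[23,13],[25,0],[37,20],[41,11],[42,0]]
[[5,15],[9,20],[23,13],[25,0],[37,20],[41,11],[42,0]]
[[5,15],[9,20],[23,13],[25,11],[37,20],[41,11],[42,0]]
[[5,15],[9,20],[23,13],[25,11],[37,20],[41,11],[42,0]]
[[5,15],[9,20],[23,13],[25,11],[37,20],[41,11],[42,0]]
[[5,15],[9,20],[23,13],[25,11],[37,20],[41,11],[42,0]]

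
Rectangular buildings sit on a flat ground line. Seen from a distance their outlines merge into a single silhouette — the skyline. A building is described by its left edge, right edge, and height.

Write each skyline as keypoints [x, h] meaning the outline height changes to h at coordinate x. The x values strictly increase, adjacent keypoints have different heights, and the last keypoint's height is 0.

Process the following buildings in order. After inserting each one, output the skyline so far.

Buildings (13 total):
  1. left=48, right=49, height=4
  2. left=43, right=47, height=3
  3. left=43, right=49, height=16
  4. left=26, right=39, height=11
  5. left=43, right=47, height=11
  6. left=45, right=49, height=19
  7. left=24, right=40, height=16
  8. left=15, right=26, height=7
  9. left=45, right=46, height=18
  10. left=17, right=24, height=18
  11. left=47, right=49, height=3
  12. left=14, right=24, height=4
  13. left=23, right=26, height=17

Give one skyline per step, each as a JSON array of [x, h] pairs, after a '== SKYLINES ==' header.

== SKYLINES ==
[[48,4],[49,0]]
[[43,3],[47,0],[48,4],[49,0]]
[[43,16],[49,0]]
[[26,11],[39,0],[43,16],[49,0]]
[[26,11],[39,0],[43,16],[49,0]]
[[26,11],[39,0],[43,16],[45,19],[49,0]]
[[24,16],[40,0],[43,16],[45,19],[49,0]]
[[15,7],[24,16],[40,0],[43,16],[45,19],[49,0]]
[[15,7],[24,16],[40,0],[43,16],[45,19],[49,0]]
[[15,7],[17,18],[24,16],[40,0],[43,16],[45,19],[49,0]]
[[15,7],[17,18],[24,16],[40,0],[43,16],[45,19],[49,0]]
[[14,4],[15,7],[17,18],[24,16],[40,0],[43,16],[45,19],[49,0]]
[[14,4],[15,7],[17,18],[24,17],[26,16],[40,0],[43,16],[45,19],[49,0]]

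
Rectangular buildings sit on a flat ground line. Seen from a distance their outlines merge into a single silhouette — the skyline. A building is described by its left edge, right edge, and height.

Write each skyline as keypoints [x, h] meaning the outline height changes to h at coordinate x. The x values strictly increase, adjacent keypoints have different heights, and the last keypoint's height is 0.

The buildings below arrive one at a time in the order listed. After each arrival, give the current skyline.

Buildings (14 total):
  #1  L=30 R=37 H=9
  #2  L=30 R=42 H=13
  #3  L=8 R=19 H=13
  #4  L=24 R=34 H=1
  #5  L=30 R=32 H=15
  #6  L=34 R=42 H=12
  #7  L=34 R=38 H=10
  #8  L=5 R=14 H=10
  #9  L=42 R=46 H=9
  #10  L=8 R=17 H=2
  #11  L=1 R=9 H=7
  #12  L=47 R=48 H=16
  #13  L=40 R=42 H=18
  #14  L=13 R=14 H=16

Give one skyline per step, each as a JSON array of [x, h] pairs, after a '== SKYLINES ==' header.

== SKYLINES ==
[[30,9],[37,0]]
[[30,13],[42,0]]
[[8,13],[19,0],[30,13],[42,0]]
[[8,13],[19,0],[24,1],[30,13],[42,0]]
[[8,13],[19,0],[24,1],[30,15],[32,13],[42,0]]
[[8,13],[19,0],[24,1],[30,15],[32,13],[42,0]]
[[8,13],[19,0],[24,1],[30,15],[32,13],[42,0]]
[[5,10],[8,13],[19,0],[24,1],[30,15],[32,13],[42,0]]
[[5,10],[8,13],[19,0],[24,1],[30,15],[32,13],[42,9],[46,0]]
[[5,10],[8,13],[19,0],[24,1],[30,15],[32,13],[42,9],[46,0]]
[[1,7],[5,10],[8,13],[19,0],[24,1],[30,15],[32,13],[42,9],[46,0]]
[[1,7],[5,10],[8,13],[19,0],[24,1],[30,15],[32,13],[42,9],[46,0],[47,16],[48,0]]
[[1,7],[5,10],[8,13],[19,0],[24,1],[30,15],[32,13],[40,18],[42,9],[46,0],[47,16],[48,0]]
[[1,7],[5,10],[8,13],[13,16],[14,13],[19,0],[24,1],[30,15],[32,13],[40,18],[42,9],[46,0],[47,16],[48,0]]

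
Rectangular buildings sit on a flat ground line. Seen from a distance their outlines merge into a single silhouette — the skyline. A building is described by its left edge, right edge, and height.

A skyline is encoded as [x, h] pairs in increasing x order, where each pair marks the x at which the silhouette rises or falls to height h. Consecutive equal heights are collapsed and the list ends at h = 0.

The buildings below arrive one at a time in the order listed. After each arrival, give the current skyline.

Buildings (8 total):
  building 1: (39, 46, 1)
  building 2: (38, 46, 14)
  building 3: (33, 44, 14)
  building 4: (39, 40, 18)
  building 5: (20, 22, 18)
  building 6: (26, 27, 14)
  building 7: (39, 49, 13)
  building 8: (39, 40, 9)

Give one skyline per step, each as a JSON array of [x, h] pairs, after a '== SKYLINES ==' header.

== SKYLINES ==
[[39,1],[46,0]]
[[38,14],[46,0]]
[[33,14],[46,0]]
[[33,14],[39,18],[40,14],[46,0]]
[[20,18],[22,0],[33,14],[39,18],[40,14],[46,0]]
[[20,18],[22,0],[26,14],[27,0],[33,14],[39,18],[40,14],[46,0]]
[[20,18],[22,0],[26,14],[27,0],[33,14],[39,18],[40,14],[46,13],[49,0]]
[[20,18],[22,0],[26,14],[27,0],[33,14],[39,18],[40,14],[46,13],[49,0]]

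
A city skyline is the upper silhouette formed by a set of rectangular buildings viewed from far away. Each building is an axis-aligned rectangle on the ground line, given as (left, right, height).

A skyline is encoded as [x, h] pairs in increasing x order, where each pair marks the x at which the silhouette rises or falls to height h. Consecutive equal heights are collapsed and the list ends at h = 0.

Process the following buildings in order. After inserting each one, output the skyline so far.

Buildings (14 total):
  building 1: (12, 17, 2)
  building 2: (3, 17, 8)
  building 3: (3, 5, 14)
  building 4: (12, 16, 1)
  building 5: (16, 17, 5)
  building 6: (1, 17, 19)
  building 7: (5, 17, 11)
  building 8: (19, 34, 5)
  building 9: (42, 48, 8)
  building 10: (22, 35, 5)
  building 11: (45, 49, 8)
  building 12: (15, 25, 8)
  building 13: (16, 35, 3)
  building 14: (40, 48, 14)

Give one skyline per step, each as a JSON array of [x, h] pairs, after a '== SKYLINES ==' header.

== SKYLINES ==
[[12,2],[17,0]]
[[3,8],[17,0]]
[[3,14],[5,8],[17,0]]
[[3,14],[5,8],[17,0]]
[[3,14],[5,8],[17,0]]
[[1,19],[17,0]]
[[1,19],[17,0]]
[[1,19],[17,0],[19,5],[34,0]]
[[1,19],[17,0],[19,5],[34,0],[42,8],[48,0]]
[[1,19],[17,0],[19,5],[35,0],[42,8],[48,0]]
[[1,19],[17,0],[19,5],[35,0],[42,8],[49,0]]
[[1,19],[17,8],[25,5],[35,0],[42,8],[49,0]]
[[1,19],[17,8],[25,5],[35,0],[42,8],[49,0]]
[[1,19],[17,8],[25,5],[35,0],[40,14],[48,8],[49,0]]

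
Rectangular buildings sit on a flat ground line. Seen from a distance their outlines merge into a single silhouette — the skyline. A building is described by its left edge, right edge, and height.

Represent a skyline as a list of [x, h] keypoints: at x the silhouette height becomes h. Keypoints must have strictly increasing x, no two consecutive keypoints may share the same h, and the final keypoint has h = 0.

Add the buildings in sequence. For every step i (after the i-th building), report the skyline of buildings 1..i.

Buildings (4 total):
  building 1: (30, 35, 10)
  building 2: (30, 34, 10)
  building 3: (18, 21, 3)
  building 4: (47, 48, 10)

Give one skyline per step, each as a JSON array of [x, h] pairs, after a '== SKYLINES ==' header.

== SKYLINES ==
[[30,10],[35,0]]
[[30,10],[35,0]]
[[18,3],[21,0],[30,10],[35,0]]
[[18,3],[21,0],[30,10],[35,0],[47,10],[48,0]]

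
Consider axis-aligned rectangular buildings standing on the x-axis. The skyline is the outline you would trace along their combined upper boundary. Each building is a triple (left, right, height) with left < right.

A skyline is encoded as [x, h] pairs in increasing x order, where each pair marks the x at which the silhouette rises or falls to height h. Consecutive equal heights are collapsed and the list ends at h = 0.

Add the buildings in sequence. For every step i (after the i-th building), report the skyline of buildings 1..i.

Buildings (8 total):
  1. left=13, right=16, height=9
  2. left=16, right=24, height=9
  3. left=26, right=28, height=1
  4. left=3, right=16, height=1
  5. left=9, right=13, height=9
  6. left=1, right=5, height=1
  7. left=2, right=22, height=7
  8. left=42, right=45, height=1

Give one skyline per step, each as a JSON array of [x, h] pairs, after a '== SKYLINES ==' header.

== SKYLINES ==
[[13,9],[16,0]]
[[13,9],[24,0]]
[[13,9],[24,0],[26,1],[28,0]]
[[3,1],[13,9],[24,0],[26,1],[28,0]]
[[3,1],[9,9],[24,0],[26,1],[28,0]]
[[1,1],[9,9],[24,0],[26,1],[28,0]]
[[1,1],[2,7],[9,9],[24,0],[26,1],[28,0]]
[[1,1],[2,7],[9,9],[24,0],[26,1],[28,0],[42,1],[45,0]]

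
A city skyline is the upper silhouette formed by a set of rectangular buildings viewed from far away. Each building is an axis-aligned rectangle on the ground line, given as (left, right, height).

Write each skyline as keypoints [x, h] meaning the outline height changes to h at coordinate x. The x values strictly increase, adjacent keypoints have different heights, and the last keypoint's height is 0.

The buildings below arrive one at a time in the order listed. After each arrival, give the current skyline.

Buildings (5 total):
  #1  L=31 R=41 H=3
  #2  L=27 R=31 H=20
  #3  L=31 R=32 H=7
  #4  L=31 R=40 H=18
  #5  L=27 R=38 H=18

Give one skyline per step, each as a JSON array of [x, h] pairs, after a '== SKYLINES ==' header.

== SKYLINES ==
[[31,3],[41,0]]
[[27,20],[31,3],[41,0]]
[[27,20],[31,7],[32,3],[41,0]]
[[27,20],[31,18],[40,3],[41,0]]
[[27,20],[31,18],[40,3],[41,0]]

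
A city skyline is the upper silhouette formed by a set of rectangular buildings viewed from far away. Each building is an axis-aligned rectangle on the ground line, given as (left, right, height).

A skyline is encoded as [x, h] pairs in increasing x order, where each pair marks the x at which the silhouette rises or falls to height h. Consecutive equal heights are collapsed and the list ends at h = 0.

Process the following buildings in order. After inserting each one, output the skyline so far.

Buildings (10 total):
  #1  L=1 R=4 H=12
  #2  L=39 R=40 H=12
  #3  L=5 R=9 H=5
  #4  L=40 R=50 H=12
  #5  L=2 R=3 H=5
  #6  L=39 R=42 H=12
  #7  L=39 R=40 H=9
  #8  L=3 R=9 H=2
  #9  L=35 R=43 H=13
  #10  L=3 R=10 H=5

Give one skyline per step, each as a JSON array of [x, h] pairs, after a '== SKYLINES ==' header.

== SKYLINES ==
[[1,12],[4,0]]
[[1,12],[4,0],[39,12],[40,0]]
[[1,12],[4,0],[5,5],[9,0],[39,12],[40,0]]
[[1,12],[4,0],[5,5],[9,0],[39,12],[50,0]]
[[1,12],[4,0],[5,5],[9,0],[39,12],[50,0]]
[[1,12],[4,0],[5,5],[9,0],[39,12],[50,0]]
[[1,12],[4,0],[5,5],[9,0],[39,12],[50,0]]
[[1,12],[4,2],[5,5],[9,0],[39,12],[50,0]]
[[1,12],[4,2],[5,5],[9,0],[35,13],[43,12],[50,0]]
[[1,12],[4,5],[10,0],[35,13],[43,12],[50,0]]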